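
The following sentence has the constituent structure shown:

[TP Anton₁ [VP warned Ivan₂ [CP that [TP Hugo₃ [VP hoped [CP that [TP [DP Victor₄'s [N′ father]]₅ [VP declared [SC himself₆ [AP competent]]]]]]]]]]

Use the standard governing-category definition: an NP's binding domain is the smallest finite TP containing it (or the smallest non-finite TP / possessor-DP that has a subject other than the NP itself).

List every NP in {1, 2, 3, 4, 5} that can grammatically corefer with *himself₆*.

*himself* is an anaphor, so Principle A applies: it must be bound in its binding domain.
Binding domain of *himself₆*: the embedded TP, whose subject is [Victor₄'s father]₅.
*Anton₁* c-commands the anaphor but is outside its binding domain → cannot satisfy Principle A.
*Ivan₂* c-commands the anaphor but is outside its binding domain → cannot satisfy Principle A.
*Hugo₃* c-commands the anaphor but is outside its binding domain → cannot satisfy Principle A.
*Victor₄* does not c-command the anaphor → cannot bind it.
*[Victor₄'s father]₅* c-commands the anaphor within its binding domain → licit binder.

{5}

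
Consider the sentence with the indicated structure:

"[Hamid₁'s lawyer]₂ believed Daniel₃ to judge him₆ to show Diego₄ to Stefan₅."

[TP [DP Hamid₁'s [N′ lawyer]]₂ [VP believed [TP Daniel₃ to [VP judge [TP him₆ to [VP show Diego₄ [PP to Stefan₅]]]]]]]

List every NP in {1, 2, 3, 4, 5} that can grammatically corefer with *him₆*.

{1, 2}

*him* is a pronoun, so Principle B applies: it must be free in its binding domain.
Binding domain of *him₆*: the embedded TP, whose subject is Daniel₃.
*Hamid₁* and the pronoun do not c-command one another → neither Principle B nor Principle C is at stake; coindexation permitted.
*[Hamid₁'s lawyer]₂* c-commands the pronoun but from outside its binding domain, and is not c-commanded by it → coindexation permitted.
*Daniel₃* c-commands the pronoun within its binding domain → coindexation would violate Principle B.
*Diego₄*: the pronoun c-commands this R-expression → coindexation would violate Principle C on *Diego₄*.
*Stefan₅*: the pronoun c-commands this R-expression → coindexation would violate Principle C on *Stefan₅*.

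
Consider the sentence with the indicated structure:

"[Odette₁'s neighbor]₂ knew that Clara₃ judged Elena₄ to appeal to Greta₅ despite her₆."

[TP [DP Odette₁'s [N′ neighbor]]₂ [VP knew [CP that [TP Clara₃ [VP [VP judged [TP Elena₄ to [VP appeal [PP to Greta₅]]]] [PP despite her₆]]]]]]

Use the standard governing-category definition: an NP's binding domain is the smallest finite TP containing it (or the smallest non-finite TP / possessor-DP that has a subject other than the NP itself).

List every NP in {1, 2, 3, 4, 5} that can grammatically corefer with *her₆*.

{1, 2, 4, 5}

*her* is a pronoun, so Principle B applies: it must be free in its binding domain.
Binding domain of *her₆*: the embedded TP, whose subject is Clara₃.
*Odette₁* and the pronoun do not c-command one another → neither Principle B nor Principle C is at stake; coindexation permitted.
*[Odette₁'s neighbor]₂* c-commands the pronoun but from outside its binding domain, and is not c-commanded by it → coindexation permitted.
*Clara₃* c-commands the pronoun within its binding domain → coindexation would violate Principle B.
*Elena₄* and the pronoun do not c-command one another → neither Principle B nor Principle C is at stake; coindexation permitted.
*Greta₅* and the pronoun do not c-command one another → neither Principle B nor Principle C is at stake; coindexation permitted.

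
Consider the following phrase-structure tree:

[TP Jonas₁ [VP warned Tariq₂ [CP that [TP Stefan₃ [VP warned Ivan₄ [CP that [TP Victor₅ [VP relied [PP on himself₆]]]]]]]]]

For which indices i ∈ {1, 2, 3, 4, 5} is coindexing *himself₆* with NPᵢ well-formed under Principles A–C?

*himself* is an anaphor, so Principle A applies: it must be bound in its binding domain.
Binding domain of *himself₆*: the embedded TP, whose subject is Victor₅.
*Jonas₁* c-commands the anaphor but is outside its binding domain → cannot satisfy Principle A.
*Tariq₂* c-commands the anaphor but is outside its binding domain → cannot satisfy Principle A.
*Stefan₃* c-commands the anaphor but is outside its binding domain → cannot satisfy Principle A.
*Ivan₄* c-commands the anaphor but is outside its binding domain → cannot satisfy Principle A.
*Victor₅* c-commands the anaphor within its binding domain → licit binder.

{5}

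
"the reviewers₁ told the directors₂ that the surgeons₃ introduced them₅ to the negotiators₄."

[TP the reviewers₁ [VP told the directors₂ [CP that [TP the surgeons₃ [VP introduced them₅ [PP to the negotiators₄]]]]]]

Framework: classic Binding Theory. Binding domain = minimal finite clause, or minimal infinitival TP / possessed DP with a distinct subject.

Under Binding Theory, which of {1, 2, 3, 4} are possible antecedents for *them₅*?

{1, 2}

*them* is a pronoun, so Principle B applies: it must be free in its binding domain.
Binding domain of *them₅*: the embedded TP, whose subject is the surgeons₃.
*the reviewers₁* c-commands the pronoun but from outside its binding domain, and is not c-commanded by it → coindexation permitted.
*the directors₂* c-commands the pronoun but from outside its binding domain, and is not c-commanded by it → coindexation permitted.
*the surgeons₃* c-commands the pronoun within its binding domain → coindexation would violate Principle B.
*the negotiators₄*: the pronoun c-commands this R-expression → coindexation would violate Principle C on *the negotiators₄*.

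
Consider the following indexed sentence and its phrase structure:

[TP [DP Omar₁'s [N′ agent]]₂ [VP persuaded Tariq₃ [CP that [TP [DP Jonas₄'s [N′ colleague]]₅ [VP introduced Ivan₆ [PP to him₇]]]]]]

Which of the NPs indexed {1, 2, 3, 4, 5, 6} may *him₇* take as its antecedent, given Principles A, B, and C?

{1, 2, 3, 4}

*him* is a pronoun, so Principle B applies: it must be free in its binding domain.
Binding domain of *him₇*: the embedded TP, whose subject is [Jonas₄'s colleague]₅.
*Omar₁* and the pronoun do not c-command one another → neither Principle B nor Principle C is at stake; coindexation permitted.
*[Omar₁'s agent]₂* c-commands the pronoun but from outside its binding domain, and is not c-commanded by it → coindexation permitted.
*Tariq₃* c-commands the pronoun but from outside its binding domain, and is not c-commanded by it → coindexation permitted.
*Jonas₄* and the pronoun do not c-command one another → neither Principle B nor Principle C is at stake; coindexation permitted.
*[Jonas₄'s colleague]₅* c-commands the pronoun within its binding domain → coindexation would violate Principle B.
*Ivan₆* c-commands the pronoun within its binding domain → coindexation would violate Principle B.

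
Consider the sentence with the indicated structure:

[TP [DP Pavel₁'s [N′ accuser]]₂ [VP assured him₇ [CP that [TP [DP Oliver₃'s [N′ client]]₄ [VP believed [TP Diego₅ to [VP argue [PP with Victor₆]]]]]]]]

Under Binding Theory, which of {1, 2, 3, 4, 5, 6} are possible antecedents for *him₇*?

*him* is a pronoun, so Principle B applies: it must be free in its binding domain.
Binding domain of *him₇*: the matrix TP, whose subject is [Pavel₁'s accuser]₂.
*Pavel₁* and the pronoun do not c-command one another → neither Principle B nor Principle C is at stake; coindexation permitted.
*[Pavel₁'s accuser]₂* c-commands the pronoun within its binding domain → coindexation would violate Principle B.
*Oliver₃*: the pronoun c-commands this R-expression → coindexation would violate Principle C on *Oliver₃*.
*[Oliver₃'s client]₄*: the pronoun c-commands this R-expression → coindexation would violate Principle C on *[Oliver₃'s client]₄*.
*Diego₅*: the pronoun c-commands this R-expression → coindexation would violate Principle C on *Diego₅*.
*Victor₆*: the pronoun c-commands this R-expression → coindexation would violate Principle C on *Victor₆*.

{1}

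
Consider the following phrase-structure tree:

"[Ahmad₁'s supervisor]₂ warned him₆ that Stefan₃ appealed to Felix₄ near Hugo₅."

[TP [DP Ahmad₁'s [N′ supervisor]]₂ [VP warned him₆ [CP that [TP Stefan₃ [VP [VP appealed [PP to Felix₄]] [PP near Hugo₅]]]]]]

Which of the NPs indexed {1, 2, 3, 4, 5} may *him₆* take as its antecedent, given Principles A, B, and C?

*him* is a pronoun, so Principle B applies: it must be free in its binding domain.
Binding domain of *him₆*: the matrix TP, whose subject is [Ahmad₁'s supervisor]₂.
*Ahmad₁* and the pronoun do not c-command one another → neither Principle B nor Principle C is at stake; coindexation permitted.
*[Ahmad₁'s supervisor]₂* c-commands the pronoun within its binding domain → coindexation would violate Principle B.
*Stefan₃*: the pronoun c-commands this R-expression → coindexation would violate Principle C on *Stefan₃*.
*Felix₄*: the pronoun c-commands this R-expression → coindexation would violate Principle C on *Felix₄*.
*Hugo₅*: the pronoun c-commands this R-expression → coindexation would violate Principle C on *Hugo₅*.

{1}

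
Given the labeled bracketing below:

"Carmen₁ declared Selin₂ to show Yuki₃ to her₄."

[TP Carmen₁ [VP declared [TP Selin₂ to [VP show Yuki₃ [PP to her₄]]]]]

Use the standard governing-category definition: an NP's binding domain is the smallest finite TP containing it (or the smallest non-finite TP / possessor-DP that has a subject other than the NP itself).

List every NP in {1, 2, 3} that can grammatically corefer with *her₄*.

*her* is a pronoun, so Principle B applies: it must be free in its binding domain.
Binding domain of *her₄*: the embedded TP, whose subject is Selin₂.
*Carmen₁* c-commands the pronoun but from outside its binding domain, and is not c-commanded by it → coindexation permitted.
*Selin₂* c-commands the pronoun within its binding domain → coindexation would violate Principle B.
*Yuki₃* c-commands the pronoun within its binding domain → coindexation would violate Principle B.

{1}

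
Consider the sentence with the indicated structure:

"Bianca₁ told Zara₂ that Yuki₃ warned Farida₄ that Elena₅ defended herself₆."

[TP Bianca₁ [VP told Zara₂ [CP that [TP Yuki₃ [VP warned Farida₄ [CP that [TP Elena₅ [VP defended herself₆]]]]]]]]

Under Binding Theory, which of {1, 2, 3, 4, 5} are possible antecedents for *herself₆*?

*herself* is an anaphor, so Principle A applies: it must be bound in its binding domain.
Binding domain of *herself₆*: the embedded TP, whose subject is Elena₅.
*Bianca₁* c-commands the anaphor but is outside its binding domain → cannot satisfy Principle A.
*Zara₂* c-commands the anaphor but is outside its binding domain → cannot satisfy Principle A.
*Yuki₃* c-commands the anaphor but is outside its binding domain → cannot satisfy Principle A.
*Farida₄* c-commands the anaphor but is outside its binding domain → cannot satisfy Principle A.
*Elena₅* c-commands the anaphor within its binding domain → licit binder.

{5}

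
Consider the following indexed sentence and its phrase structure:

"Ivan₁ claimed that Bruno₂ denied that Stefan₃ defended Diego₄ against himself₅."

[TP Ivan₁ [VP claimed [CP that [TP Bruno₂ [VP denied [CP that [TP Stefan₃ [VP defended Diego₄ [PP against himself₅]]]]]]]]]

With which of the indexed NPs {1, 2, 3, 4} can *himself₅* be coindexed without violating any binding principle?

{3, 4}

*himself* is an anaphor, so Principle A applies: it must be bound in its binding domain.
Binding domain of *himself₅*: the embedded TP, whose subject is Stefan₃.
*Ivan₁* c-commands the anaphor but is outside its binding domain → cannot satisfy Principle A.
*Bruno₂* c-commands the anaphor but is outside its binding domain → cannot satisfy Principle A.
*Stefan₃* c-commands the anaphor within its binding domain → licit binder.
*Diego₄* c-commands the anaphor within its binding domain → licit binder.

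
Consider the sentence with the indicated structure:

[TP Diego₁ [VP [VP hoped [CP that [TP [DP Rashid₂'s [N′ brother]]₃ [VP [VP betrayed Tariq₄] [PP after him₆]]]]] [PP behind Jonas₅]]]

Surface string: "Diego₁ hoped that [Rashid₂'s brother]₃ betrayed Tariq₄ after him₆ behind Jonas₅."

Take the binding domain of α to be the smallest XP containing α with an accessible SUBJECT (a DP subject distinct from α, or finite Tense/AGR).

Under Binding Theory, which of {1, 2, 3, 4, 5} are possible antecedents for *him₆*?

{1, 2, 4, 5}

*him* is a pronoun, so Principle B applies: it must be free in its binding domain.
Binding domain of *him₆*: the embedded TP, whose subject is [Rashid₂'s brother]₃.
*Diego₁* c-commands the pronoun but from outside its binding domain, and is not c-commanded by it → coindexation permitted.
*Rashid₂* and the pronoun do not c-command one another → neither Principle B nor Principle C is at stake; coindexation permitted.
*[Rashid₂'s brother]₃* c-commands the pronoun within its binding domain → coindexation would violate Principle B.
*Tariq₄* and the pronoun do not c-command one another → neither Principle B nor Principle C is at stake; coindexation permitted.
*Jonas₅* and the pronoun do not c-command one another → neither Principle B nor Principle C is at stake; coindexation permitted.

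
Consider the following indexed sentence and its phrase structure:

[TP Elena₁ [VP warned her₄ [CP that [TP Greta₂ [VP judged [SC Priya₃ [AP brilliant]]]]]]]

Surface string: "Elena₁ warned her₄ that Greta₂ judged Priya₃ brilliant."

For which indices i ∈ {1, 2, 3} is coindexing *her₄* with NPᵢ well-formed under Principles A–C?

*her* is a pronoun, so Principle B applies: it must be free in its binding domain.
Binding domain of *her₄*: the matrix TP, whose subject is Elena₁.
*Elena₁* c-commands the pronoun within its binding domain → coindexation would violate Principle B.
*Greta₂*: the pronoun c-commands this R-expression → coindexation would violate Principle C on *Greta₂*.
*Priya₃*: the pronoun c-commands this R-expression → coindexation would violate Principle C on *Priya₃*.

none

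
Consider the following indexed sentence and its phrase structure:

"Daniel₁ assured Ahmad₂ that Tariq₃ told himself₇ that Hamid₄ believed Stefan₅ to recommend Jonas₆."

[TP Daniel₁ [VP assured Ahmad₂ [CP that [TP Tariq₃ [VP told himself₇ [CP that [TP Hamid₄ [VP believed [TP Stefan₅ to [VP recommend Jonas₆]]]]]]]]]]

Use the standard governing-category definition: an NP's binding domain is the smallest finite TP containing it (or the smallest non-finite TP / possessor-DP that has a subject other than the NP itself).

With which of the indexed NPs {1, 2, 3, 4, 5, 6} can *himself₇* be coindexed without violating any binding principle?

{3}

*himself* is an anaphor, so Principle A applies: it must be bound in its binding domain.
Binding domain of *himself₇*: the embedded TP, whose subject is Tariq₃.
*Daniel₁* c-commands the anaphor but is outside its binding domain → cannot satisfy Principle A.
*Ahmad₂* c-commands the anaphor but is outside its binding domain → cannot satisfy Principle A.
*Tariq₃* c-commands the anaphor within its binding domain → licit binder.
*Hamid₄* does not c-command the anaphor → cannot bind it.
*Stefan₅* does not c-command the anaphor → cannot bind it.
*Jonas₆* does not c-command the anaphor → cannot bind it.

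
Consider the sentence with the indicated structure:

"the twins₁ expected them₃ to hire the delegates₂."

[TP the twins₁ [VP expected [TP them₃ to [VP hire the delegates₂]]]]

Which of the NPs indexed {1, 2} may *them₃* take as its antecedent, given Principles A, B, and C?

none

*them* is a pronoun, so Principle B applies: it must be free in its binding domain.
Binding domain of *them₃*: the matrix TP, whose subject is the twins₁.
*the twins₁* c-commands the pronoun within its binding domain → coindexation would violate Principle B.
*the delegates₂*: the pronoun c-commands this R-expression → coindexation would violate Principle C on *the delegates₂*.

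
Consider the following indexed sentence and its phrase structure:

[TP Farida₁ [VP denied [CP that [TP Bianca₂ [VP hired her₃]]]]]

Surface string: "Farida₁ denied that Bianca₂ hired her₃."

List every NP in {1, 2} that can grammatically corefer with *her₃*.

{1}

*her* is a pronoun, so Principle B applies: it must be free in its binding domain.
Binding domain of *her₃*: the embedded TP, whose subject is Bianca₂.
*Farida₁* c-commands the pronoun but from outside its binding domain, and is not c-commanded by it → coindexation permitted.
*Bianca₂* c-commands the pronoun within its binding domain → coindexation would violate Principle B.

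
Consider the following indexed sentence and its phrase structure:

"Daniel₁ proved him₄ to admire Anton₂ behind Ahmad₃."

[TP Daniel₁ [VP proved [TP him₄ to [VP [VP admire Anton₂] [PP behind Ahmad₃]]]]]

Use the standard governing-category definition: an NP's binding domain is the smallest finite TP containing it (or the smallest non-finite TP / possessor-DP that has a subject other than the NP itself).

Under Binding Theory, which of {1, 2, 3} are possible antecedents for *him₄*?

*him* is a pronoun, so Principle B applies: it must be free in its binding domain.
Binding domain of *him₄*: the matrix TP, whose subject is Daniel₁.
*Daniel₁* c-commands the pronoun within its binding domain → coindexation would violate Principle B.
*Anton₂*: the pronoun c-commands this R-expression → coindexation would violate Principle C on *Anton₂*.
*Ahmad₃*: the pronoun c-commands this R-expression → coindexation would violate Principle C on *Ahmad₃*.

none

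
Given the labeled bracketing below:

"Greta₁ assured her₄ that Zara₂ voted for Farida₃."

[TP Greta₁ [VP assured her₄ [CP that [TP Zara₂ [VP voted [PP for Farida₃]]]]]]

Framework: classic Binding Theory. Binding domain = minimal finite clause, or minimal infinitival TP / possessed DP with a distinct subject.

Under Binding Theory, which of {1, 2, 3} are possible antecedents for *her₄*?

none

*her* is a pronoun, so Principle B applies: it must be free in its binding domain.
Binding domain of *her₄*: the matrix TP, whose subject is Greta₁.
*Greta₁* c-commands the pronoun within its binding domain → coindexation would violate Principle B.
*Zara₂*: the pronoun c-commands this R-expression → coindexation would violate Principle C on *Zara₂*.
*Farida₃*: the pronoun c-commands this R-expression → coindexation would violate Principle C on *Farida₃*.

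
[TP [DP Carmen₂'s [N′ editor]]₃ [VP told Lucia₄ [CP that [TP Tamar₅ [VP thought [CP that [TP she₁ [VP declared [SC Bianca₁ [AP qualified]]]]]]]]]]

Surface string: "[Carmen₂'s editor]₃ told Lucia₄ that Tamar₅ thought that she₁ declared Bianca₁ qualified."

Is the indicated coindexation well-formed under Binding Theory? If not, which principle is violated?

Principle C

The two coindexed NPs are *she₁* and *Bianca₁*.
*Bianca₁* is an R-expression. Principle C requires it to be free everywhere.
*she₁* c-commands it and carries the same index.
The R-expression is bound → Principle C violation.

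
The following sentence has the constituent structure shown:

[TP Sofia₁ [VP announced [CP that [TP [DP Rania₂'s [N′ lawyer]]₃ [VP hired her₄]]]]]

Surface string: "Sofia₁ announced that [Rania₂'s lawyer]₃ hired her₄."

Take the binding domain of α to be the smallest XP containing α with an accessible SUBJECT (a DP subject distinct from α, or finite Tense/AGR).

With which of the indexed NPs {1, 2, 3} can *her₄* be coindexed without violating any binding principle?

*her* is a pronoun, so Principle B applies: it must be free in its binding domain.
Binding domain of *her₄*: the embedded TP, whose subject is [Rania₂'s lawyer]₃.
*Sofia₁* c-commands the pronoun but from outside its binding domain, and is not c-commanded by it → coindexation permitted.
*Rania₂* and the pronoun do not c-command one another → neither Principle B nor Principle C is at stake; coindexation permitted.
*[Rania₂'s lawyer]₃* c-commands the pronoun within its binding domain → coindexation would violate Principle B.

{1, 2}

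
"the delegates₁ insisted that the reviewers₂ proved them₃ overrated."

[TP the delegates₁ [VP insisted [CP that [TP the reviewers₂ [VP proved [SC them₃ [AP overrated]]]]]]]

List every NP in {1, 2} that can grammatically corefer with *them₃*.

*them* is a pronoun, so Principle B applies: it must be free in its binding domain.
Binding domain of *them₃*: the embedded TP, whose subject is the reviewers₂.
*the delegates₁* c-commands the pronoun but from outside its binding domain, and is not c-commanded by it → coindexation permitted.
*the reviewers₂* c-commands the pronoun within its binding domain → coindexation would violate Principle B.

{1}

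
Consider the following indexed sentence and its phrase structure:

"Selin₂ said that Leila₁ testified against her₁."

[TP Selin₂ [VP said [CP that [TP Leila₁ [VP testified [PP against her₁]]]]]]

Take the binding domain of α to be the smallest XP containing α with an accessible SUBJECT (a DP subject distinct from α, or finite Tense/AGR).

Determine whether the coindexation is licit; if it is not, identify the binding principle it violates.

Principle B

The two coindexed NPs are *Leila₁* and *her₁*.
*her₁* is a pronoun. Its binding domain is the embedded TP, whose subject is Leila₁.
*Leila₁* c-commands it within that domain and carries the same index.
The pronoun is locally bound → Principle B violation.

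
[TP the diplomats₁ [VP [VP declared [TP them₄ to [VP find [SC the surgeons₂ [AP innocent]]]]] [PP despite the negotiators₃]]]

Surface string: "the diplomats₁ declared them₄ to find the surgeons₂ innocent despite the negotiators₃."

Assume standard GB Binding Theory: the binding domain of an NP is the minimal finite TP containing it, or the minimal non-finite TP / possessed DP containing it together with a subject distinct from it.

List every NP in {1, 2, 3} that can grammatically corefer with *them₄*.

*them* is a pronoun, so Principle B applies: it must be free in its binding domain.
Binding domain of *them₄*: the matrix TP, whose subject is the diplomats₁.
*the diplomats₁* c-commands the pronoun within its binding domain → coindexation would violate Principle B.
*the surgeons₂*: the pronoun c-commands this R-expression → coindexation would violate Principle C on *the surgeons₂*.
*the negotiators₃* and the pronoun do not c-command one another → neither Principle B nor Principle C is at stake; coindexation permitted.

{3}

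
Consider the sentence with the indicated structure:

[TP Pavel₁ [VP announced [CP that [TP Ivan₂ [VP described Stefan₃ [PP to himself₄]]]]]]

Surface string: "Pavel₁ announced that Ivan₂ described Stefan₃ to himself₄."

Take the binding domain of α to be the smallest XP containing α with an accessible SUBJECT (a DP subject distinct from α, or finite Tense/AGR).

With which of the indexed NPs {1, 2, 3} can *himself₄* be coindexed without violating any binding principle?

{2, 3}

*himself* is an anaphor, so Principle A applies: it must be bound in its binding domain.
Binding domain of *himself₄*: the embedded TP, whose subject is Ivan₂.
*Pavel₁* c-commands the anaphor but is outside its binding domain → cannot satisfy Principle A.
*Ivan₂* c-commands the anaphor within its binding domain → licit binder.
*Stefan₃* c-commands the anaphor within its binding domain → licit binder.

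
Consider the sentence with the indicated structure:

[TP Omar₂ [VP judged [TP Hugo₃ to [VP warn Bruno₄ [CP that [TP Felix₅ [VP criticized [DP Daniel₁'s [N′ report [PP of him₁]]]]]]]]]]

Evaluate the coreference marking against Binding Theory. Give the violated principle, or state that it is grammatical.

The two coindexed NPs are *Daniel₁* and *him₁*.
*him₁* is a pronoun. Its binding domain is the possessed DP, whose subject is Daniel₁.
*Daniel₁* c-commands it within that domain and carries the same index.
The pronoun is locally bound → Principle B violation.

Principle B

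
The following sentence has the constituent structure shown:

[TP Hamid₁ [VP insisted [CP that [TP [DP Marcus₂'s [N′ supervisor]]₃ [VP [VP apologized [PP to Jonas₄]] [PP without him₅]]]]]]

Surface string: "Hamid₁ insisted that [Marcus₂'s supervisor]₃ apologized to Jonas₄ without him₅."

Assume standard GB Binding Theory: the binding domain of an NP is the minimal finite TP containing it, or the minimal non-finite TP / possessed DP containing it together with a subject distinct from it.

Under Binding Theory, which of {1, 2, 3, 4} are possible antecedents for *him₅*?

*him* is a pronoun, so Principle B applies: it must be free in its binding domain.
Binding domain of *him₅*: the embedded TP, whose subject is [Marcus₂'s supervisor]₃.
*Hamid₁* c-commands the pronoun but from outside its binding domain, and is not c-commanded by it → coindexation permitted.
*Marcus₂* and the pronoun do not c-command one another → neither Principle B nor Principle C is at stake; coindexation permitted.
*[Marcus₂'s supervisor]₃* c-commands the pronoun within its binding domain → coindexation would violate Principle B.
*Jonas₄* and the pronoun do not c-command one another → neither Principle B nor Principle C is at stake; coindexation permitted.

{1, 2, 4}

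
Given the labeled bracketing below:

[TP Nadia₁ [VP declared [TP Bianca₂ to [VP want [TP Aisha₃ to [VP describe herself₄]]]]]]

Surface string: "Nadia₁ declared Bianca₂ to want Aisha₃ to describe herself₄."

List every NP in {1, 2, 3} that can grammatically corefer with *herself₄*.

{3}

*herself* is an anaphor, so Principle A applies: it must be bound in its binding domain.
Binding domain of *herself₄*: the embedded TP, whose subject is Aisha₃.
*Nadia₁* c-commands the anaphor but is outside its binding domain → cannot satisfy Principle A.
*Bianca₂* c-commands the anaphor but is outside its binding domain → cannot satisfy Principle A.
*Aisha₃* c-commands the anaphor within its binding domain → licit binder.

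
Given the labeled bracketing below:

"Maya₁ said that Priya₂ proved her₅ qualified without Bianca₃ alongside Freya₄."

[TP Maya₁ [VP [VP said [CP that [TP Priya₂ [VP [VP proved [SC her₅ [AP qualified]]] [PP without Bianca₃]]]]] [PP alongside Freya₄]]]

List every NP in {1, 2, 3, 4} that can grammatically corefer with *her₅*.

*her* is a pronoun, so Principle B applies: it must be free in its binding domain.
Binding domain of *her₅*: the embedded TP, whose subject is Priya₂.
*Maya₁* c-commands the pronoun but from outside its binding domain, and is not c-commanded by it → coindexation permitted.
*Priya₂* c-commands the pronoun within its binding domain → coindexation would violate Principle B.
*Bianca₃* and the pronoun do not c-command one another → neither Principle B nor Principle C is at stake; coindexation permitted.
*Freya₄* and the pronoun do not c-command one another → neither Principle B nor Principle C is at stake; coindexation permitted.

{1, 3, 4}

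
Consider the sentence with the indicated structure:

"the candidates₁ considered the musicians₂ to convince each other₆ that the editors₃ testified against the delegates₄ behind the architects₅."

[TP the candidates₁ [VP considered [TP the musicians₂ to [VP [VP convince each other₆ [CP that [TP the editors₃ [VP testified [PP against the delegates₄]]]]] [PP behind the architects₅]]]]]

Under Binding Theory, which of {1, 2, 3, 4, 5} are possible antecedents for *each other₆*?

*each other* is an anaphor, so Principle A applies: it must be bound in its binding domain.
Binding domain of *each other₆*: the embedded TP, whose subject is the musicians₂.
*the candidates₁* c-commands the anaphor but is outside its binding domain → cannot satisfy Principle A.
*the musicians₂* c-commands the anaphor within its binding domain → licit binder.
*the editors₃* does not c-command the anaphor → cannot bind it.
*the delegates₄* does not c-command the anaphor → cannot bind it.
*the architects₅* does not c-command the anaphor → cannot bind it.

{2}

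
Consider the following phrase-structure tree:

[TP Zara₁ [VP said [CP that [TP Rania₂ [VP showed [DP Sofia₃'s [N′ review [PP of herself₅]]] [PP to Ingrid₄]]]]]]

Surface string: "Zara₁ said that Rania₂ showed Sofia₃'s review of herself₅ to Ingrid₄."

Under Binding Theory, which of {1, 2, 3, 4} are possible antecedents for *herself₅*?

*herself* is an anaphor, so Principle A applies: it must be bound in its binding domain.
Binding domain of *herself₅*: the possessed DP, whose subject is Sofia₃.
*Zara₁* c-commands the anaphor but is outside its binding domain → cannot satisfy Principle A.
*Rania₂* c-commands the anaphor but is outside its binding domain → cannot satisfy Principle A.
*Sofia₃* c-commands the anaphor within its binding domain → licit binder.
*Ingrid₄* does not c-command the anaphor → cannot bind it.

{3}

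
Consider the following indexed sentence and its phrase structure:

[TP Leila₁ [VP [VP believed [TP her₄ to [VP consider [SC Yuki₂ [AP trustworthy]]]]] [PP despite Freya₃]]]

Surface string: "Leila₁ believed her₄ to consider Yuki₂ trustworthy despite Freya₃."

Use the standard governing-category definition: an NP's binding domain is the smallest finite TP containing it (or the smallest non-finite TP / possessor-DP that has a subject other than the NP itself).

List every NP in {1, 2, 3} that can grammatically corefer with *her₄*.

*her* is a pronoun, so Principle B applies: it must be free in its binding domain.
Binding domain of *her₄*: the matrix TP, whose subject is Leila₁.
*Leila₁* c-commands the pronoun within its binding domain → coindexation would violate Principle B.
*Yuki₂*: the pronoun c-commands this R-expression → coindexation would violate Principle C on *Yuki₂*.
*Freya₃* and the pronoun do not c-command one another → neither Principle B nor Principle C is at stake; coindexation permitted.

{3}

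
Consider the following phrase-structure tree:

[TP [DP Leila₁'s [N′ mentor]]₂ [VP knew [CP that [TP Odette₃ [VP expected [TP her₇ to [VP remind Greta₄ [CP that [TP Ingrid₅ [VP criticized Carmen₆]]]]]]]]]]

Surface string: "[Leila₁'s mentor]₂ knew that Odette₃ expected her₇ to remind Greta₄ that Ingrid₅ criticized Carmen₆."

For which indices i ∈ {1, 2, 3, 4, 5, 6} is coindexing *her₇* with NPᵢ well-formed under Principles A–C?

*her* is a pronoun, so Principle B applies: it must be free in its binding domain.
Binding domain of *her₇*: the embedded TP, whose subject is Odette₃.
*Leila₁* and the pronoun do not c-command one another → neither Principle B nor Principle C is at stake; coindexation permitted.
*[Leila₁'s mentor]₂* c-commands the pronoun but from outside its binding domain, and is not c-commanded by it → coindexation permitted.
*Odette₃* c-commands the pronoun within its binding domain → coindexation would violate Principle B.
*Greta₄*: the pronoun c-commands this R-expression → coindexation would violate Principle C on *Greta₄*.
*Ingrid₅*: the pronoun c-commands this R-expression → coindexation would violate Principle C on *Ingrid₅*.
*Carmen₆*: the pronoun c-commands this R-expression → coindexation would violate Principle C on *Carmen₆*.

{1, 2}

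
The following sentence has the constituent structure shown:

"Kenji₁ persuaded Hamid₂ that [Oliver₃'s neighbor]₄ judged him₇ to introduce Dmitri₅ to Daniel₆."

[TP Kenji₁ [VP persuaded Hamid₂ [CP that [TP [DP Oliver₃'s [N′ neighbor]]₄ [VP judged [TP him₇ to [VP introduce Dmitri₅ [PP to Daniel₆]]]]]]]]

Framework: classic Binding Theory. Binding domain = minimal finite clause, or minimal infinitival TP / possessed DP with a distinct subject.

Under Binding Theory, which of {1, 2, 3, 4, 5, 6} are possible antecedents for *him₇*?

{1, 2, 3}

*him* is a pronoun, so Principle B applies: it must be free in its binding domain.
Binding domain of *him₇*: the embedded TP, whose subject is [Oliver₃'s neighbor]₄.
*Kenji₁* c-commands the pronoun but from outside its binding domain, and is not c-commanded by it → coindexation permitted.
*Hamid₂* c-commands the pronoun but from outside its binding domain, and is not c-commanded by it → coindexation permitted.
*Oliver₃* and the pronoun do not c-command one another → neither Principle B nor Principle C is at stake; coindexation permitted.
*[Oliver₃'s neighbor]₄* c-commands the pronoun within its binding domain → coindexation would violate Principle B.
*Dmitri₅*: the pronoun c-commands this R-expression → coindexation would violate Principle C on *Dmitri₅*.
*Daniel₆*: the pronoun c-commands this R-expression → coindexation would violate Principle C on *Daniel₆*.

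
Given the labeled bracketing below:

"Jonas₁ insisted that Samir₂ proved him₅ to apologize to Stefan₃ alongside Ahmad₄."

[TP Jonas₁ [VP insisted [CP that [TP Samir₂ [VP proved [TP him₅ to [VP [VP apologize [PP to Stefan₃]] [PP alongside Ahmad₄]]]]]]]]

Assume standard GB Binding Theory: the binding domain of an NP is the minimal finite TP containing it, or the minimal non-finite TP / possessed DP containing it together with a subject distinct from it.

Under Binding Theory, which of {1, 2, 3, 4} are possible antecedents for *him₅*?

{1}

*him* is a pronoun, so Principle B applies: it must be free in its binding domain.
Binding domain of *him₅*: the embedded TP, whose subject is Samir₂.
*Jonas₁* c-commands the pronoun but from outside its binding domain, and is not c-commanded by it → coindexation permitted.
*Samir₂* c-commands the pronoun within its binding domain → coindexation would violate Principle B.
*Stefan₃*: the pronoun c-commands this R-expression → coindexation would violate Principle C on *Stefan₃*.
*Ahmad₄*: the pronoun c-commands this R-expression → coindexation would violate Principle C on *Ahmad₄*.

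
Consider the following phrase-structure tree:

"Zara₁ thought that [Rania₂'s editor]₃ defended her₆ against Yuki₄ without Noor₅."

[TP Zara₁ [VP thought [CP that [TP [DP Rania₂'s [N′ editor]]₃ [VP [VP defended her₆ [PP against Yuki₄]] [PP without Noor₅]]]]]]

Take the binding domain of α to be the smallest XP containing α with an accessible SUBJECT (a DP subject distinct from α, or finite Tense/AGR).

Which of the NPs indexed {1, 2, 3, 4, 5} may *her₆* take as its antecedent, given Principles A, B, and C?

{1, 2, 5}

*her* is a pronoun, so Principle B applies: it must be free in its binding domain.
Binding domain of *her₆*: the embedded TP, whose subject is [Rania₂'s editor]₃.
*Zara₁* c-commands the pronoun but from outside its binding domain, and is not c-commanded by it → coindexation permitted.
*Rania₂* and the pronoun do not c-command one another → neither Principle B nor Principle C is at stake; coindexation permitted.
*[Rania₂'s editor]₃* c-commands the pronoun within its binding domain → coindexation would violate Principle B.
*Yuki₄*: the pronoun c-commands this R-expression → coindexation would violate Principle C on *Yuki₄*.
*Noor₅* and the pronoun do not c-command one another → neither Principle B nor Principle C is at stake; coindexation permitted.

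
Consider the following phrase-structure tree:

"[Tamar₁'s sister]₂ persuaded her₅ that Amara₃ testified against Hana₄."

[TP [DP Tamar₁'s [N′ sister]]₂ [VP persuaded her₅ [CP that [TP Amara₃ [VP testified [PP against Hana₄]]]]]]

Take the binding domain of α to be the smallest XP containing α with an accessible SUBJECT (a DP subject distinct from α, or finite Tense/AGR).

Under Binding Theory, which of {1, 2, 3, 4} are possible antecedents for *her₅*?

{1}

*her* is a pronoun, so Principle B applies: it must be free in its binding domain.
Binding domain of *her₅*: the matrix TP, whose subject is [Tamar₁'s sister]₂.
*Tamar₁* and the pronoun do not c-command one another → neither Principle B nor Principle C is at stake; coindexation permitted.
*[Tamar₁'s sister]₂* c-commands the pronoun within its binding domain → coindexation would violate Principle B.
*Amara₃*: the pronoun c-commands this R-expression → coindexation would violate Principle C on *Amara₃*.
*Hana₄*: the pronoun c-commands this R-expression → coindexation would violate Principle C on *Hana₄*.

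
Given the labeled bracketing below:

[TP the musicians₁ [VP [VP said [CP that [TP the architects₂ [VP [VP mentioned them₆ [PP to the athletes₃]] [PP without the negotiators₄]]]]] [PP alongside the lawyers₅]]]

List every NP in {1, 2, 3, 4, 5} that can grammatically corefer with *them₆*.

*them* is a pronoun, so Principle B applies: it must be free in its binding domain.
Binding domain of *them₆*: the embedded TP, whose subject is the architects₂.
*the musicians₁* c-commands the pronoun but from outside its binding domain, and is not c-commanded by it → coindexation permitted.
*the architects₂* c-commands the pronoun within its binding domain → coindexation would violate Principle B.
*the athletes₃*: the pronoun c-commands this R-expression → coindexation would violate Principle C on *the athletes₃*.
*the negotiators₄* and the pronoun do not c-command one another → neither Principle B nor Principle C is at stake; coindexation permitted.
*the lawyers₅* and the pronoun do not c-command one another → neither Principle B nor Principle C is at stake; coindexation permitted.

{1, 4, 5}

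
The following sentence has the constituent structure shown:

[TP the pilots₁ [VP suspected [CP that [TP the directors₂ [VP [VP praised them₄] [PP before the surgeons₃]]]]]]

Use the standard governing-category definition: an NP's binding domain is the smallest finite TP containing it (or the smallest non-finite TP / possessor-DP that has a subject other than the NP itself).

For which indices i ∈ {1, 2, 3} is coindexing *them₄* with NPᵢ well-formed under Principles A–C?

*them* is a pronoun, so Principle B applies: it must be free in its binding domain.
Binding domain of *them₄*: the embedded TP, whose subject is the directors₂.
*the pilots₁* c-commands the pronoun but from outside its binding domain, and is not c-commanded by it → coindexation permitted.
*the directors₂* c-commands the pronoun within its binding domain → coindexation would violate Principle B.
*the surgeons₃* and the pronoun do not c-command one another → neither Principle B nor Principle C is at stake; coindexation permitted.

{1, 3}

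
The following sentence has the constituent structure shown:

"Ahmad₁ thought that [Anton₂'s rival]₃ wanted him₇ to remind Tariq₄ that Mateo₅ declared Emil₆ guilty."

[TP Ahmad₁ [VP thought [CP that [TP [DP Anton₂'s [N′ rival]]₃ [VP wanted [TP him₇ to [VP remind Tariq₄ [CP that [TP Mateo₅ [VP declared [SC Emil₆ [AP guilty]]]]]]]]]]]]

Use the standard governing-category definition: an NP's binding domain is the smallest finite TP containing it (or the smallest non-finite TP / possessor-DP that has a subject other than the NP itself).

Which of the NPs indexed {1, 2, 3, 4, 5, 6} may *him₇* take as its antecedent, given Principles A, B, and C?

*him* is a pronoun, so Principle B applies: it must be free in its binding domain.
Binding domain of *him₇*: the embedded TP, whose subject is [Anton₂'s rival]₃.
*Ahmad₁* c-commands the pronoun but from outside its binding domain, and is not c-commanded by it → coindexation permitted.
*Anton₂* and the pronoun do not c-command one another → neither Principle B nor Principle C is at stake; coindexation permitted.
*[Anton₂'s rival]₃* c-commands the pronoun within its binding domain → coindexation would violate Principle B.
*Tariq₄*: the pronoun c-commands this R-expression → coindexation would violate Principle C on *Tariq₄*.
*Mateo₅*: the pronoun c-commands this R-expression → coindexation would violate Principle C on *Mateo₅*.
*Emil₆*: the pronoun c-commands this R-expression → coindexation would violate Principle C on *Emil₆*.

{1, 2}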